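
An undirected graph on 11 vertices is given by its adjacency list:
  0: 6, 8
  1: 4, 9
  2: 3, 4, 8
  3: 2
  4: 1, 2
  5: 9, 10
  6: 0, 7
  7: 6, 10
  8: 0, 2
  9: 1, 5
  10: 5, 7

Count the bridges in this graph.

1

The edges on the cycle 9-5-10-7-6-0-8-2-4-1-9 are not bridges since each lies on that cycle.
But removing 3-2 disconnects 3 from 2 — this is a bridge.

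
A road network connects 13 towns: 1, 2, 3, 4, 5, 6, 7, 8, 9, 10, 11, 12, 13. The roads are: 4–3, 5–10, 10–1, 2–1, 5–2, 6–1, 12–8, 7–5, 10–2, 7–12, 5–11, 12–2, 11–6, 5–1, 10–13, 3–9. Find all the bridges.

The edges on the cycle 7-12-2-10-5-7 are not bridges since each lies on that cycle.
But removing 8–12 disconnects 8 from 12; removing 13–10 disconnects 13 from 10; removing 3–9 disconnects 3 from 9; removing 4–3 disconnects 4 from 3 — these are bridges.

10-13, 12-8, 3-4, 3-9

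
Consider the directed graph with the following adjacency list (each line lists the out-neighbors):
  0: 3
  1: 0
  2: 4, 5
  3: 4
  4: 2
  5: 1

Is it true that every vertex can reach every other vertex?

From 5 we can reach every vertex (0, 1, 2, 3, 4, 5), and every vertex can reach 5 (0, 1, 2, 3, 4, 5). So the whole graph is one strongly connected component.

Yes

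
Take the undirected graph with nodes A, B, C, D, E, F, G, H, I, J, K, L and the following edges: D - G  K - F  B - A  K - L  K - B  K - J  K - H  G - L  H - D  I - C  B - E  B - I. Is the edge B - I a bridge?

Removing B - I leaves no path between B and I: the component count goes from 1 to 2. So it is a bridge.

Yes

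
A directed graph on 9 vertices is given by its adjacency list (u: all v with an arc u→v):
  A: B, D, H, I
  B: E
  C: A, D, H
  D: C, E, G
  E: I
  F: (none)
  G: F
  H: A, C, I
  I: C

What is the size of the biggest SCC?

{A, B, C, D, E, H, I} are all mutually reachable — one SCC of size 7.
{G} is an SCC by itself.
{F} is an SCC by itself.
The largest has 7 vertices.

7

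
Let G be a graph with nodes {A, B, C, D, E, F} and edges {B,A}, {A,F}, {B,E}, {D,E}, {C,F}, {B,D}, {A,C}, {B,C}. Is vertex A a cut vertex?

Deleting A leaves 1 component (was 1) (its neighbors B, C, F remain connected to each other), so A is not a cut vertex.

No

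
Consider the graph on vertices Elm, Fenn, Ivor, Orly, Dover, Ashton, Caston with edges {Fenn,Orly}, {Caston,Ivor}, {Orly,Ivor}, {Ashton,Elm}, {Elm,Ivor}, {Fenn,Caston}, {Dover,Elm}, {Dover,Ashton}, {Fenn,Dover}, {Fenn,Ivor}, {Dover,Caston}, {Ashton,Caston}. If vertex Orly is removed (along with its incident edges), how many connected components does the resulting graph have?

With Orly gone, the remaining components are: {Elm, Fenn, Ivor, Dover, Ashton, Caston}.
That is 1 component.

1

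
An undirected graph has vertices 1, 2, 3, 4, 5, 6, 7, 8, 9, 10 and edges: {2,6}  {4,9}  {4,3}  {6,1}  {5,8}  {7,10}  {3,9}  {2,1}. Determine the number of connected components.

Starting from 5 we can reach 5, 8. That is one component of size 2.
Starting from 7 we can reach 7, 10. That is one component of size 2.
Starting from 1 we can reach 1, 2, 6. That is one component of size 3.
Starting from 3 we can reach 3, 4, 9. That is one component of size 3.
Total: 4 components.

4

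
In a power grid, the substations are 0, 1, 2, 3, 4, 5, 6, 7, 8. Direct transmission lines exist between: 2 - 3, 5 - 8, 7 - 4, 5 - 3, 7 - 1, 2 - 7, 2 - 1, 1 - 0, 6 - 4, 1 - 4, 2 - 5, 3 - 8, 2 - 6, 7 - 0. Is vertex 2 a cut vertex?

Yes

Deleting 2 raises the number of components from 1 to 2, so 2 is a cut vertex.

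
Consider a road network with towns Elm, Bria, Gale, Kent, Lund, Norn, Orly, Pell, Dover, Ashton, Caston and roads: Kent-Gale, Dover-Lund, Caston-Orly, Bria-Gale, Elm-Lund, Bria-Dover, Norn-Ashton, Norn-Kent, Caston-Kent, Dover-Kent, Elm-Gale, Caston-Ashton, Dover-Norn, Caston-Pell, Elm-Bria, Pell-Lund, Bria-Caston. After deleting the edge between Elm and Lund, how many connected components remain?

Elm and Lund are still connected via Elm-Bria-Dover-Lund, so the component count stays at 1.

1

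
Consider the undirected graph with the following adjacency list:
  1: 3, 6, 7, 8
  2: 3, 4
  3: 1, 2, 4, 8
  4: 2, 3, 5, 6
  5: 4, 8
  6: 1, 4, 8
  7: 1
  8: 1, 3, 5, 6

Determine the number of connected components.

1

Starting from 1 we can reach 1, 2, 3, 4, 5, 6, 7, 8. That is one component of size 8.
Total: 1 component.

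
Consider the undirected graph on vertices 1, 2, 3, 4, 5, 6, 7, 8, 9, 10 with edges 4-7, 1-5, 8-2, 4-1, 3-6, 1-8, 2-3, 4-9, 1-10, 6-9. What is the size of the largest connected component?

Starting from 1 we can reach 1, 2, 3, 4, 5, 6, 7, 8, 9, 10. That is one component of size 10.
The largest has 10 vertices.

10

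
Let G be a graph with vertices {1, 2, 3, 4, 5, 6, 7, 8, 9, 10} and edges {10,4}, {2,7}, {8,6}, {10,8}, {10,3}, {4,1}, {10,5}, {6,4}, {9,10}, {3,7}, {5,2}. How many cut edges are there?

The edges on the cycle 10-8-6-4-10 are not bridges since each lies on that cycle.
But removing 10 - 9 disconnects 10 from 9; removing 4 - 1 disconnects 4 from 1 — these are bridges.
That makes 2 bridges.

2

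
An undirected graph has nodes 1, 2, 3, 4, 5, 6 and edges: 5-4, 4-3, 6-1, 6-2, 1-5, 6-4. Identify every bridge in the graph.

2-6, 3-4

The edges on the cycle 6-1-5-4-6 are not bridges since each lies on that cycle.
But removing 4-3 disconnects 4 from 3; removing 6-2 disconnects 6 from 2 — these are bridges.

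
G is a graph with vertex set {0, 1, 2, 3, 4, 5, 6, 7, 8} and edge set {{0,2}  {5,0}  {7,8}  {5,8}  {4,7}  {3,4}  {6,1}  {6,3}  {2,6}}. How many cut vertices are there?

Removing 6 increases the component count from 1 to 2, so 6 is a cut vertex.
By contrast removing 0 leaves 1 component; it is not a cut vertex. No other vertex is a cut vertex either.

1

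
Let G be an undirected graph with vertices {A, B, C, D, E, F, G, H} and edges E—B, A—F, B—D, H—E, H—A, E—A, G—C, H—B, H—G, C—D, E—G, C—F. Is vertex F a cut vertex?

Deleting F leaves 1 component (was 1) (its neighbors A, C remain connected to each other), so F is not a cut vertex.

No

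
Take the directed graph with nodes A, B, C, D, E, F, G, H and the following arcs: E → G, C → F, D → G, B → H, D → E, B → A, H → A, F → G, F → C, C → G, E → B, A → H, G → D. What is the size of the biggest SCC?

3

{D, E, G} are all mutually reachable — one SCC of size 3.
{A, H} are all mutually reachable — one SCC of size 2.
{C, F} are all mutually reachable — one SCC of size 2.
{B} is an SCC by itself.
The largest has 3 vertices.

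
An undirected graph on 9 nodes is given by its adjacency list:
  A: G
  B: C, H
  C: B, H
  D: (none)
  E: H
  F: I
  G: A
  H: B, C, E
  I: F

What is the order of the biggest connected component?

4

D is isolated — a component by itself.
Starting from A we can reach A, G. That is one component of size 2.
Starting from F we can reach F, I. That is one component of size 2.
Starting from B we can reach B, C, E, H. That is one component of size 4.
The largest has 4 vertices.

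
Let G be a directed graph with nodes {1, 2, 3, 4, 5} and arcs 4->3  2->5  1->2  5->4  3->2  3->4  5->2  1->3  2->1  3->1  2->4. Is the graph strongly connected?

Yes

From 5 we can reach every vertex (1, 2, 3, 4, 5), and every vertex can reach 5 (1, 2, 3, 4, 5). So the whole graph is one strongly connected component.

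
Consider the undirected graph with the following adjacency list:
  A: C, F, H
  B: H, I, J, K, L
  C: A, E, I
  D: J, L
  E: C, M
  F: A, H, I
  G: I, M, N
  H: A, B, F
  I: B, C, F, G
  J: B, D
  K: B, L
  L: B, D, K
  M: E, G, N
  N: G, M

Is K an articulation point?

No

Deleting K leaves 1 component (was 1) (its neighbors B, L remain connected to each other), so K is not a cut vertex.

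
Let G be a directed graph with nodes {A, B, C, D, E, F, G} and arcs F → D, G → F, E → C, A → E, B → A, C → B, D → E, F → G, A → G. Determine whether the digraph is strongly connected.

Yes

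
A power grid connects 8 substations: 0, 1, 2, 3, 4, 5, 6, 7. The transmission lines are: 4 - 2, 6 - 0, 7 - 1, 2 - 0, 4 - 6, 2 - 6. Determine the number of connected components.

4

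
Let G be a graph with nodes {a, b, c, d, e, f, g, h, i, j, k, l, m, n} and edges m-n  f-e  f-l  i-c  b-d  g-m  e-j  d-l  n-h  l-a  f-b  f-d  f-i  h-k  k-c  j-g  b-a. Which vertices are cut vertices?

f

Removing f increases the component count from 1 to 2, so f is a cut vertex.
By contrast removing c leaves 1 component; it is not a cut vertex. No other vertex is a cut vertex either.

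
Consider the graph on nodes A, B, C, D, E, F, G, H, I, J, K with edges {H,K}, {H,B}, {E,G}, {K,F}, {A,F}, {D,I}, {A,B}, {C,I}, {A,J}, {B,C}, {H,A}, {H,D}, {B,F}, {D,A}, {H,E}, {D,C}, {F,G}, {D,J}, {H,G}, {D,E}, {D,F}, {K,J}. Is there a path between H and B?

Yes

From H we can reach A, B, C, D, E, F, G, H, I, J, K, which includes B.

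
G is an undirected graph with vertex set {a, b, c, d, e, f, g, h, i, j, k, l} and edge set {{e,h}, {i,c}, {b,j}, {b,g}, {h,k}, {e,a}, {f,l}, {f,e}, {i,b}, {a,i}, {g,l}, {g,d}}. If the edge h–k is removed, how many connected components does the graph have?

2

Before removal there is 1 component.
h–k is a bridge — removing it separates h's side from k's side.
After removal: 2 components.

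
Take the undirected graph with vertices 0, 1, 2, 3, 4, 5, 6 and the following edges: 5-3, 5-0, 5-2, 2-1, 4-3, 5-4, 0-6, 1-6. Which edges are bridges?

none

The edges on the cycle 5-4-3-5 are not bridges since each lies on that cycle.
Every edge lies on some cycle, so there are no bridges.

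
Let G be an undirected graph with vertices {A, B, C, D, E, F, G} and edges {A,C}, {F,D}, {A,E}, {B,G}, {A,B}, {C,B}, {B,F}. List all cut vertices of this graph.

Removing A increases the component count from 1 to 2, so A is a cut vertex.
Removing B increases the component count from 1 to 3, so B is a cut vertex.
Removing F increases the component count from 1 to 2, so F is a cut vertex.
By contrast removing D leaves 1 component; it is not a cut vertex. No other vertex is a cut vertex either.

A, B, F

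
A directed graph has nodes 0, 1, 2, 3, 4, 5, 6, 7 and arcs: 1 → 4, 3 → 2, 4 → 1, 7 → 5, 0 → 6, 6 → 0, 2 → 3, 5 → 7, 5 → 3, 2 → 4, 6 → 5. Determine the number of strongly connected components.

{2, 3} are all mutually reachable — one SCC of size 2.
{5, 7} are all mutually reachable — one SCC of size 2.
{1, 4} are all mutually reachable — one SCC of size 2.
{0, 6} are all mutually reachable — one SCC of size 2.
That gives 4 strongly connected components.

4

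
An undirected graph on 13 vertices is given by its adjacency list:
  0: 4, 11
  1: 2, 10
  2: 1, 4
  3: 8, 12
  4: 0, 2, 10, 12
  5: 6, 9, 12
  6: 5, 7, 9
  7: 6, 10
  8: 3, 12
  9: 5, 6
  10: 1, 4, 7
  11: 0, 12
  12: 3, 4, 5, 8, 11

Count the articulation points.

Removing 12 increases the component count from 1 to 2, so 12 is a cut vertex.
By contrast removing 9 leaves 1 component; it is not a cut vertex. No other vertex is a cut vertex either.

1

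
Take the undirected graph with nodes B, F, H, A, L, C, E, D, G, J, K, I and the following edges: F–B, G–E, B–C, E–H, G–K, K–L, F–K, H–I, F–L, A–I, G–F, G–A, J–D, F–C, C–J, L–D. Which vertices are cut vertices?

Removing G increases the component count from 1 to 2, so G is a cut vertex.
By contrast removing D leaves 1 component; it is not a cut vertex. No other vertex is a cut vertex either.

G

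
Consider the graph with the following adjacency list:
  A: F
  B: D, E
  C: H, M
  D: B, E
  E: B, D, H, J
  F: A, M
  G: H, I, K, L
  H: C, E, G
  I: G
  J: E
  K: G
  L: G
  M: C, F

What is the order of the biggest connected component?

13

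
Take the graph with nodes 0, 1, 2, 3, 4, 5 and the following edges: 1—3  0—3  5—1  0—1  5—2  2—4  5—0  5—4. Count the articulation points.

1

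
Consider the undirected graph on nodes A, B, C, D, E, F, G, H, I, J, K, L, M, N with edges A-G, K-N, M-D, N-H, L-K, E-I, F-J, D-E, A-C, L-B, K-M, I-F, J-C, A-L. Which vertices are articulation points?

A, K, L, N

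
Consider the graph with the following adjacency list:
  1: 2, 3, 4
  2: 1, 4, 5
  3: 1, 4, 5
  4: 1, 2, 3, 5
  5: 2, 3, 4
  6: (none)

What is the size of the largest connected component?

6 is isolated — a component by itself.
Starting from 1 we can reach 1, 2, 3, 4, 5. That is one component of size 5.
The largest has 5 vertices.

5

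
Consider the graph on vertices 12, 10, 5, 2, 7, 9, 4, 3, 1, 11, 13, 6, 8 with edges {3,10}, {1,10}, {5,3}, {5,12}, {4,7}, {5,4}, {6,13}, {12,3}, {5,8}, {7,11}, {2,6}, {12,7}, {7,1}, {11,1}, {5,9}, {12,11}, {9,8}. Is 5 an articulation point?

Yes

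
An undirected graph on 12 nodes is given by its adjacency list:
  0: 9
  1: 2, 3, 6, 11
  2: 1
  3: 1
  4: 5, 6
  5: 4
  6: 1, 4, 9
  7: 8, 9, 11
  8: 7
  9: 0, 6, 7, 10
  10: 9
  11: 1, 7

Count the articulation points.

5

Removing 1 increases the component count from 1 to 3, so 1 is a cut vertex.
Removing 4 increases the component count from 1 to 2, so 4 is a cut vertex.
Removing 6 increases the component count from 1 to 2, so 6 is a cut vertex.
Likewise 7, 9 are cut vertices.
By contrast removing 10 leaves 1 component; it is not a cut vertex. No other vertex is a cut vertex either.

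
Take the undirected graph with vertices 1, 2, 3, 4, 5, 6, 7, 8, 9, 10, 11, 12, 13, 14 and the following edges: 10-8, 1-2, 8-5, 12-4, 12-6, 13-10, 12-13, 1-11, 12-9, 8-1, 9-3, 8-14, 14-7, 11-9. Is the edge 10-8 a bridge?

After removing 10-8, the path 10-13-12-9-11-1-8 still connects them, so the edge is not a bridge.

No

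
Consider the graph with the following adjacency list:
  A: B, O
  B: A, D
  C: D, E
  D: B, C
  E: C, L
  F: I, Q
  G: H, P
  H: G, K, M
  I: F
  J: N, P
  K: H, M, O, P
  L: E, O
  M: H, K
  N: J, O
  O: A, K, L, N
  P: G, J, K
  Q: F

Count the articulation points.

2

Removing F increases the component count from 2 to 3, so F is a cut vertex.
Removing O increases the component count from 2 to 3, so O is a cut vertex.
By contrast removing C leaves 2 components; it is not a cut vertex. No other vertex is a cut vertex either.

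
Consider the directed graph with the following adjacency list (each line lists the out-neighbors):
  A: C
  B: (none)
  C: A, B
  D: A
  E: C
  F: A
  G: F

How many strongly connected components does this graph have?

{A, C} are all mutually reachable — one SCC of size 2.
{F} is an SCC by itself.
{E} is an SCC by itself.
{B} is an SCC by itself.
{G} is an SCC by itself.
(and 1 more singleton SCC)
That gives 6 strongly connected components.

6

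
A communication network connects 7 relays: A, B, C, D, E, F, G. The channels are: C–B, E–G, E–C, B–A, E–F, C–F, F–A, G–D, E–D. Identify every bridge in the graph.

none

The edges on the cycle E-G-D-E are not bridges since each lies on that cycle.
Every edge lies on some cycle, so there are no bridges.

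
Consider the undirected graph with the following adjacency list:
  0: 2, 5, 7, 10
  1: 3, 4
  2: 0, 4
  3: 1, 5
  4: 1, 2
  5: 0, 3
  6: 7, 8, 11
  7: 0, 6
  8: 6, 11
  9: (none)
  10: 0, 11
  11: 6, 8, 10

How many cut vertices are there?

1

Removing 0 increases the component count from 2 to 3, so 0 is a cut vertex.
By contrast removing 10 leaves 2 components; it is not a cut vertex. No other vertex is a cut vertex either.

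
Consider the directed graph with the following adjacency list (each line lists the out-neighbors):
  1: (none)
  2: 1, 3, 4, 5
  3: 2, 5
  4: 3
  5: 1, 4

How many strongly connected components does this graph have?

{2, 3, 4, 5} are all mutually reachable — one SCC of size 4.
{1} is an SCC by itself.
That gives 2 strongly connected components.

2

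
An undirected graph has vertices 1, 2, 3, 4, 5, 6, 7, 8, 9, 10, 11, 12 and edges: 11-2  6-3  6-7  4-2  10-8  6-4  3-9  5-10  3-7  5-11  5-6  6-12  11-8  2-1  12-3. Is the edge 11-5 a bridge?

No

After removing 11-5, the path 11-8-10-5 still connects them, so the edge is not a bridge.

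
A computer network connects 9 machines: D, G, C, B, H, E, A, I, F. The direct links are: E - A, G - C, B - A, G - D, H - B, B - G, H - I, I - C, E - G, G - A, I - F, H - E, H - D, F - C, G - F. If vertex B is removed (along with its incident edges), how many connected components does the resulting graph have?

1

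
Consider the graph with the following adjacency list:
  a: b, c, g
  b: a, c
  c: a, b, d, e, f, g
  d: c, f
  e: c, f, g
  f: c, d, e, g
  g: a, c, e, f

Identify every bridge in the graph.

none

The edges on the cycle c-b-a-g-c are not bridges since each lies on that cycle.
Every edge lies on some cycle, so there are no bridges.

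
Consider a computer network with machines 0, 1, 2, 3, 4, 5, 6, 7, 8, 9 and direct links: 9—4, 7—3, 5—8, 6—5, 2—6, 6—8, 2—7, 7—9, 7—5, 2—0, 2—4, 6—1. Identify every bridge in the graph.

0-2, 1-6, 3-7

The edges on the cycle 2-7-9-4-2 are not bridges since each lies on that cycle.
But removing 7—3 disconnects 7 from 3; removing 2—0 disconnects 2 from 0; removing 1—6 disconnects 1 from 6 — these are bridges.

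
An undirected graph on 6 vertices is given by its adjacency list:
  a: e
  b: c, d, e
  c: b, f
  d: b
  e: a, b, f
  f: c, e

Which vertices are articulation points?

Removing b increases the component count from 1 to 2, so b is a cut vertex.
Removing e increases the component count from 1 to 2, so e is a cut vertex.
By contrast removing c leaves 1 component; it is not a cut vertex. No other vertex is a cut vertex either.

b, e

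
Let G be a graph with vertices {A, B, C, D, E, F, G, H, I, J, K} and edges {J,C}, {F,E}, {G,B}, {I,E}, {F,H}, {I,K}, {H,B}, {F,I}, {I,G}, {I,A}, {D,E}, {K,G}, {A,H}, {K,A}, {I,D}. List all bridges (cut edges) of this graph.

C-J

The edges on the cycle I-D-E-I are not bridges since each lies on that cycle.
But removing J—C disconnects J from C — this is a bridge.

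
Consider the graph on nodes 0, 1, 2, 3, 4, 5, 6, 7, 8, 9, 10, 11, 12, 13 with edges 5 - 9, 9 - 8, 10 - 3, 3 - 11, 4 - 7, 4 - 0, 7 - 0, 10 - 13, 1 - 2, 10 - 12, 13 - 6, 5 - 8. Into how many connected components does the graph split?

4

Starting from 1 we can reach 1, 2. That is one component of size 2.
Starting from 0 we can reach 0, 4, 7. That is one component of size 3.
Starting from 5 we can reach 5, 8, 9. That is one component of size 3.
Starting from 3 we can reach 3, 6, 10, 11, 12, 13. That is one component of size 6.
Total: 4 components.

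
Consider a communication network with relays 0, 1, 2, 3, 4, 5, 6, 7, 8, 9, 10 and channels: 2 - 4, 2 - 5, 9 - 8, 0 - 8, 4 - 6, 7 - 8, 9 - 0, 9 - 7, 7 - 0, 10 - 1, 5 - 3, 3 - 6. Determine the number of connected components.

Starting from 1 we can reach 1, 10. That is one component of size 2.
Starting from 0 we can reach 0, 7, 8, 9. That is one component of size 4.
Starting from 2 we can reach 2, 3, 4, 5, 6. That is one component of size 5.
Total: 3 components.

3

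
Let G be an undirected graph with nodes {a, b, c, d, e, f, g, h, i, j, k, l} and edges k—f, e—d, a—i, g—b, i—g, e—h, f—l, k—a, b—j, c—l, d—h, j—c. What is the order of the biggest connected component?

Starting from d we can reach d, e, h. That is one component of size 3.
Starting from a we can reach a, b, c, f, g, i, j, k, l. That is one component of size 9.
The largest has 9 vertices.

9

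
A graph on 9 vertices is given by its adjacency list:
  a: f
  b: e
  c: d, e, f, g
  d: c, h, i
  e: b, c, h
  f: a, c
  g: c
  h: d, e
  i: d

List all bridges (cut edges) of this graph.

The edges on the cycle d-h-e-c-d are not bridges since each lies on that cycle.
But removing d-i disconnects d from i; removing g-c disconnects g from c; removing f-a disconnects f from a; removing c-f disconnects c from f — these are bridges.
In total 5 edges are bridges.

a-f, b-e, c-f, c-g, d-i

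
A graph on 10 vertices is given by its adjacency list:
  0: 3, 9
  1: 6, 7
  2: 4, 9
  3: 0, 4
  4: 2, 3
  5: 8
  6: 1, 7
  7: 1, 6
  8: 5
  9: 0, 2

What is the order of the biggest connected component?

5

Starting from 5 we can reach 5, 8. That is one component of size 2.
Starting from 1 we can reach 1, 6, 7. That is one component of size 3.
Starting from 0 we can reach 0, 2, 3, 4, 9. That is one component of size 5.
The largest has 5 vertices.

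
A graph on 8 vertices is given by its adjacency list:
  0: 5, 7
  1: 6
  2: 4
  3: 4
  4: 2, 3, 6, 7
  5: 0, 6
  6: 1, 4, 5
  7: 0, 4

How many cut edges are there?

3

The edges on the cycle 0-5-6-4-7-0 are not bridges since each lies on that cycle.
But removing 4-3 disconnects 4 from 3; removing 6-1 disconnects 6 from 1; removing 4-2 disconnects 4 from 2 — these are bridges.
That makes 3 bridges.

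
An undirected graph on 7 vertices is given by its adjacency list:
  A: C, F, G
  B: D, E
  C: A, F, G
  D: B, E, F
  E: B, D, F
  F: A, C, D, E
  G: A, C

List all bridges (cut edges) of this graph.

none

The edges on the cycle F-C-G-A-F are not bridges since each lies on that cycle.
Every edge lies on some cycle, so there are no bridges.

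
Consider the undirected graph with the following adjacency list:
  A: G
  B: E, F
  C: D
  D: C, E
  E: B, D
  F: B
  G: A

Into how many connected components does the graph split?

Starting from A we can reach A, G. That is one component of size 2.
Starting from B we can reach B, C, D, E, F. That is one component of size 5.
Total: 2 components.

2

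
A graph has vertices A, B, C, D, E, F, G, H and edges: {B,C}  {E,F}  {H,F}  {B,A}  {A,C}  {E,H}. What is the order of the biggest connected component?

3

D is isolated — a component by itself.
G is isolated — a component by itself.
Starting from E we can reach E, F, H. That is one component of size 3.
Starting from A we can reach A, B, C. That is one component of size 3.
The largest has 3 vertices.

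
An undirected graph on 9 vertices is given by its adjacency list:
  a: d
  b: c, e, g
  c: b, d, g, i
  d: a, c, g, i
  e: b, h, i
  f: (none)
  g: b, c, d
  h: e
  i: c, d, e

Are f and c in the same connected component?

The component containing f is {f}, and c is not in it.

No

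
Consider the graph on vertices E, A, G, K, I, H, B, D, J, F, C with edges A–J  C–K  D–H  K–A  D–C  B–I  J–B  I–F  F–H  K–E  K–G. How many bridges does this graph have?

2

The edges on the cycle D-C-K-A-J-B-I-F-H-D are not bridges since each lies on that cycle.
But removing K–E disconnects K from E; removing G–K disconnects G from K — these are bridges.
That makes 2 bridges.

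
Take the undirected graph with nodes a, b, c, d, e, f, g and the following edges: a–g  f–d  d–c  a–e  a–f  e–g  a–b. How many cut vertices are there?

Removing a increases the component count from 1 to 3, so a is a cut vertex.
Removing d increases the component count from 1 to 2, so d is a cut vertex.
Removing f increases the component count from 1 to 2, so f is a cut vertex.
By contrast removing e leaves 1 component; it is not a cut vertex. No other vertex is a cut vertex either.

3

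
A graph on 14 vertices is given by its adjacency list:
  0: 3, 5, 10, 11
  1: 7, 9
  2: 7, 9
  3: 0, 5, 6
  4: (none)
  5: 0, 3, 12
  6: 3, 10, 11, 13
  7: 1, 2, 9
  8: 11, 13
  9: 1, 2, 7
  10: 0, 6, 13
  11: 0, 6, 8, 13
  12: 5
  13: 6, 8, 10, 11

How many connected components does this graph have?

3

4 is isolated — a component by itself.
Starting from 1 we can reach 1, 2, 7, 9. That is one component of size 4.
Starting from 0 we can reach 0, 3, 5, 6, 8, 10, 11, 12, 13. That is one component of size 9.
Total: 3 components.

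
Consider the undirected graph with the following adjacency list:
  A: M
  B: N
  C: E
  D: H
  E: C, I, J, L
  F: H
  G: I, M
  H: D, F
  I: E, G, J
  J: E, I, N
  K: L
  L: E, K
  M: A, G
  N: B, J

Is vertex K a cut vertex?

Deleting K leaves 2 components (was 2), so K is not a cut vertex.

No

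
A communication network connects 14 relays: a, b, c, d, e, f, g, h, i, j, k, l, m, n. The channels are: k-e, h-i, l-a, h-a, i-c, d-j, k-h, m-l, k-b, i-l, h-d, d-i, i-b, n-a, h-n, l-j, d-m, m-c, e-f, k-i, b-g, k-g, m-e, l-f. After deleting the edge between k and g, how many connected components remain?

k and g are still connected via k-b-g, so the component count stays at 1.

1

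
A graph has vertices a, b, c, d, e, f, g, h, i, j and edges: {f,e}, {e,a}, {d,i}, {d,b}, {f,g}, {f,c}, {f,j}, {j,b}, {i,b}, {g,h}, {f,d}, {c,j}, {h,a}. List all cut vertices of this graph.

Removing f increases the component count from 1 to 2, so f is a cut vertex.
By contrast removing c leaves 1 component; it is not a cut vertex. No other vertex is a cut vertex either.

f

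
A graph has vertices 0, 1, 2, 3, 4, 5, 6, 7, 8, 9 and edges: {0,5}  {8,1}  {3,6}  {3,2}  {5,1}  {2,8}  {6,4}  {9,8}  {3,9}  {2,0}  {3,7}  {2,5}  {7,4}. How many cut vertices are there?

1

Removing 3 increases the component count from 1 to 2, so 3 is a cut vertex.
By contrast removing 2 leaves 1 component; it is not a cut vertex. No other vertex is a cut vertex either.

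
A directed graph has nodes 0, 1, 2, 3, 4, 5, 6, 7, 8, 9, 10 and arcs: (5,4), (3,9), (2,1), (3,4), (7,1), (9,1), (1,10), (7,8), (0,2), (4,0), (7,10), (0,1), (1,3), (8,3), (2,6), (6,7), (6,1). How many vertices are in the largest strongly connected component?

9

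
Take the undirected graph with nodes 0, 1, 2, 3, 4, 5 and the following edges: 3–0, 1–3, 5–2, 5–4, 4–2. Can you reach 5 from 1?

The component containing 1 is {0, 1, 3}, and 5 is not in it.

No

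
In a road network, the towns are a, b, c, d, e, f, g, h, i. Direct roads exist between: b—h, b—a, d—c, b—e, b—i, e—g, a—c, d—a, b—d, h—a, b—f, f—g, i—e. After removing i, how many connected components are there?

With i gone, the remaining components are: {a, b, c, d, e, f, g, h}.
That is 1 component.

1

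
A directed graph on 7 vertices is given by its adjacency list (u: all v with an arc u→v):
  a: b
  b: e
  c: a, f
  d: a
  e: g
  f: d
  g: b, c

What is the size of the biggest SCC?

7

{a, b, c, d, e, f, g} are all mutually reachable — one SCC of size 7.
The largest has 7 vertices.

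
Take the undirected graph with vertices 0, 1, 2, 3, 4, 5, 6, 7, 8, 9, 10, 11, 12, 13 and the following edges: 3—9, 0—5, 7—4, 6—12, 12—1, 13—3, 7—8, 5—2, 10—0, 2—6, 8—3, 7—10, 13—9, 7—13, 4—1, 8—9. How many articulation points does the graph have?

1

Removing 7 increases the component count from 2 to 3, so 7 is a cut vertex.
By contrast removing 4 leaves 2 components; it is not a cut vertex. No other vertex is a cut vertex either.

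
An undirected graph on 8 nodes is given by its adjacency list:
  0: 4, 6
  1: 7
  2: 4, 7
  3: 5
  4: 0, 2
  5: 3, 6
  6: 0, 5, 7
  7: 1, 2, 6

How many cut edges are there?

3

The edges on the cycle 4-0-6-7-2-4 are not bridges since each lies on that cycle.
But removing 5-3 disconnects 5 from 3; removing 7-1 disconnects 7 from 1; removing 6-5 disconnects 6 from 5 — these are bridges.
That makes 3 bridges.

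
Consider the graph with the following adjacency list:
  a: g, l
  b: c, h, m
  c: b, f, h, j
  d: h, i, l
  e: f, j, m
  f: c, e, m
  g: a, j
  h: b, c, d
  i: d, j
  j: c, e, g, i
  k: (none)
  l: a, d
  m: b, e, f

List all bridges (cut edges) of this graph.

none

The edges on the cycle c-h-d-i-j-e-m-b-c are not bridges since each lies on that cycle.
Every edge lies on some cycle, so there are no bridges.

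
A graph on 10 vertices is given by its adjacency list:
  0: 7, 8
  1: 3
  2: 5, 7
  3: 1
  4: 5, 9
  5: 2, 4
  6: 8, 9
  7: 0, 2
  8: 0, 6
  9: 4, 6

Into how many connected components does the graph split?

Starting from 1 we can reach 1, 3. That is one component of size 2.
Starting from 0 we can reach 0, 2, 4, 5, 6, 7, 8, 9. That is one component of size 8.
Total: 2 components.

2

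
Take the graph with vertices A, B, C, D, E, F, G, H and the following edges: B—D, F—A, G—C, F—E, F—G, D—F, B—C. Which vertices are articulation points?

Removing F increases the component count from 2 to 4, so F is a cut vertex.
By contrast removing C leaves 2 components; it is not a cut vertex. No other vertex is a cut vertex either.

F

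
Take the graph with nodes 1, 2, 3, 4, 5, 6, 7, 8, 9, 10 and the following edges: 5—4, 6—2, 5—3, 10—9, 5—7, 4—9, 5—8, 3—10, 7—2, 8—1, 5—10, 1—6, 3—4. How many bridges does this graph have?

0

The edges on the cycle 5-3-4-5 are not bridges since each lies on that cycle.
Every edge lies on some cycle, so there are no bridges.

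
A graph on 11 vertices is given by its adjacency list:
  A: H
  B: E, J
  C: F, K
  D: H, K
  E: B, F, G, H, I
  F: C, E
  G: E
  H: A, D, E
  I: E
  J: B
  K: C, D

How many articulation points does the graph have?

3

Removing B increases the component count from 1 to 2, so B is a cut vertex.
Removing E increases the component count from 1 to 4, so E is a cut vertex.
Removing H increases the component count from 1 to 2, so H is a cut vertex.
By contrast removing C leaves 1 component; it is not a cut vertex. No other vertex is a cut vertex either.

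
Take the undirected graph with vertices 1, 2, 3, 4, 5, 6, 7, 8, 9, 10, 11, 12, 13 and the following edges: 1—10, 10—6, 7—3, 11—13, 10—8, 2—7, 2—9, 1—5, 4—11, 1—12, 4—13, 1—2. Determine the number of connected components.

2

Starting from 4 we can reach 4, 11, 13. That is one component of size 3.
Starting from 1 we can reach 1, 2, 3, 5, 6, 7, 8, 9, 10, 12. That is one component of size 10.
Total: 2 components.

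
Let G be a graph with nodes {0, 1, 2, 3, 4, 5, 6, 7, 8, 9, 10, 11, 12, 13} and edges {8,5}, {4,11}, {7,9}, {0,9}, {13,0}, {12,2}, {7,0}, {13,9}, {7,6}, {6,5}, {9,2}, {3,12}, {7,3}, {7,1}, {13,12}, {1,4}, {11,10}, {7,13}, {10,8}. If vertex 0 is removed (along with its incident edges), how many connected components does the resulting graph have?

1

With 0 gone, the remaining components are: {1, 2, 3, 4, 5, 6, 7, 8, 9, 10, 11, 12, 13}.
That is 1 component.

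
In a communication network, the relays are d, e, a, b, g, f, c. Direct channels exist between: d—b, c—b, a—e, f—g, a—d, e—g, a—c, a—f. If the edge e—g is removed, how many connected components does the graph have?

1

e and g are still connected via e-a-f-g, so the component count stays at 1.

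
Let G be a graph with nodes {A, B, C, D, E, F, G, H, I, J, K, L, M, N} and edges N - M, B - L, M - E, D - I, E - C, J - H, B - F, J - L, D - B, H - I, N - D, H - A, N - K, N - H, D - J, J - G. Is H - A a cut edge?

Yes

Removing H - A leaves no path between H and A: the component count goes from 1 to 2. So it is a bridge.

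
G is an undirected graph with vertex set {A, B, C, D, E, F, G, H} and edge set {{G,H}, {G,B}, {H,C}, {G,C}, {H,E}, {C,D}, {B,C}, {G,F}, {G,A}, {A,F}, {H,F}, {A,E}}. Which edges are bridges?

C-D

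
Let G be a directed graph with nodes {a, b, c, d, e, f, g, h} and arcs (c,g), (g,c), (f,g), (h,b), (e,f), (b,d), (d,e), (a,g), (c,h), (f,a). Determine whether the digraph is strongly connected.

Yes

From f we can reach every vertex (a, b, c, d, e, f, g, h), and every vertex can reach f (a, b, c, d, e, f, g, h). So the whole graph is one strongly connected component.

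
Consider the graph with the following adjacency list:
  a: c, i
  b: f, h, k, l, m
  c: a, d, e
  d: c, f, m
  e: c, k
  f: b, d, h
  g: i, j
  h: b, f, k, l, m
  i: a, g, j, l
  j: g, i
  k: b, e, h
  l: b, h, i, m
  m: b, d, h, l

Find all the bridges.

The edges on the cycle i-g-j-i are not bridges since each lies on that cycle.
Every edge lies on some cycle, so there are no bridges.

none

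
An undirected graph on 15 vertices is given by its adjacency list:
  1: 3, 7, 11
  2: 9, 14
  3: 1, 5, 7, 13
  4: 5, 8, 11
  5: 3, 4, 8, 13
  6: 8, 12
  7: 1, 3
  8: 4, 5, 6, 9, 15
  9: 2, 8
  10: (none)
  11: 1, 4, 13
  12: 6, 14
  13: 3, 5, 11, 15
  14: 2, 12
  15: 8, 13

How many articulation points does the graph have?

Removing 8 increases the component count from 2 to 3, so 8 is a cut vertex.
By contrast removing 3 leaves 2 components; it is not a cut vertex. No other vertex is a cut vertex either.

1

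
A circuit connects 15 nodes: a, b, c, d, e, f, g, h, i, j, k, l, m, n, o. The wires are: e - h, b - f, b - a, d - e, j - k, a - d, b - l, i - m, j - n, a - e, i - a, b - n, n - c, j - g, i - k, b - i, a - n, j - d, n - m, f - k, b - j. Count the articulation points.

4

Removing b increases the component count from 2 to 3, so b is a cut vertex.
Removing e increases the component count from 2 to 3, so e is a cut vertex.
Removing j increases the component count from 2 to 3, so j is a cut vertex.
Likewise n is a cut vertex.
By contrast removing m leaves 2 components; it is not a cut vertex. No other vertex is a cut vertex either.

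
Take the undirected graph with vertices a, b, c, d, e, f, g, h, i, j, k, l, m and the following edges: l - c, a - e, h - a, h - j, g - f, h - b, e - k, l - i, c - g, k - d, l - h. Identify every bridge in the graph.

a-e, a-h, b-h, c-g, c-l, d-k, e-k, f-g, h-j, h-l, i-l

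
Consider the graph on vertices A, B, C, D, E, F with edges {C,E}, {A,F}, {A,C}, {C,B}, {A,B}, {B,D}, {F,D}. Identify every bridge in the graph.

C-E

The edges on the cycle A-C-B-A are not bridges since each lies on that cycle.
But removing C–E disconnects C from E — this is a bridge.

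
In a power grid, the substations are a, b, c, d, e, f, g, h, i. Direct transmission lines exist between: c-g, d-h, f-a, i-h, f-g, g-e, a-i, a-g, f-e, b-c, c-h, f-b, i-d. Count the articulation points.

Removing d, for instance, still leaves 1 component. No single vertex removal increases the component count — the graph has no articulation points.

0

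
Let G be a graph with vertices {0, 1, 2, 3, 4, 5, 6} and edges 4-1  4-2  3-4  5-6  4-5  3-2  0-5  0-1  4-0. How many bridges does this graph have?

The edges on the cycle 4-0-5-4 are not bridges since each lies on that cycle.
But removing 5-6 disconnects 5 from 6 — this is a bridge.

1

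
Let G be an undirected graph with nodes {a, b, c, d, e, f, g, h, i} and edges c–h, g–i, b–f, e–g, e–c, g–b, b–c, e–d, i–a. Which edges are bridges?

The edges on the cycle e-g-b-c-e are not bridges since each lies on that cycle.
But removing i–a disconnects i from a; removing b–f disconnects b from f; removing e–d disconnects e from d; removing h–c disconnects h from c — these are bridges.
In total 5 edges are bridges.

a-i, b-f, c-h, d-e, g-i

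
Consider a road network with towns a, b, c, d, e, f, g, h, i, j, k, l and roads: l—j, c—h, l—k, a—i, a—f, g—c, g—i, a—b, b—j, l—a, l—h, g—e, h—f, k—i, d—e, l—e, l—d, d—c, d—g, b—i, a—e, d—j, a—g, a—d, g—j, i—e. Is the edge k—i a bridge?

No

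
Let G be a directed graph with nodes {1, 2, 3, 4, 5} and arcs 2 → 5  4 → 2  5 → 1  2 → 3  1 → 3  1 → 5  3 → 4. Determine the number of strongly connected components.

1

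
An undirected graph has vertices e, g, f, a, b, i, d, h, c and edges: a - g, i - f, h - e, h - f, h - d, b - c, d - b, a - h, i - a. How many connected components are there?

Starting from a we can reach a, b, c, d, e, f, g, h, i. That is one component of size 9.
Total: 1 component.

1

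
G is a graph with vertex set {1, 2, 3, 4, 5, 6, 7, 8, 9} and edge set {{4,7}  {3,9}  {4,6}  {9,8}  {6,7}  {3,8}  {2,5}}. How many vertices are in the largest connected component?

1 is isolated — a component by itself.
Starting from 2 we can reach 2, 5. That is one component of size 2.
Starting from 3 we can reach 3, 8, 9. That is one component of size 3.
Starting from 4 we can reach 4, 6, 7. That is one component of size 3.
The largest has 3 vertices.

3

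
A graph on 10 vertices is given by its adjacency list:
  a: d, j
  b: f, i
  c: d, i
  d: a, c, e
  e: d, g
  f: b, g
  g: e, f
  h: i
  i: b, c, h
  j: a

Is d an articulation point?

Deleting d raises the number of components from 1 to 2, so d is a cut vertex.

Yes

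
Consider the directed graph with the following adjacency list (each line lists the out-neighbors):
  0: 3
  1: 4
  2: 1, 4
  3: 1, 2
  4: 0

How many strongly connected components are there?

{0, 1, 2, 3, 4} are all mutually reachable — one SCC of size 5.
That gives 1 strongly connected component.

1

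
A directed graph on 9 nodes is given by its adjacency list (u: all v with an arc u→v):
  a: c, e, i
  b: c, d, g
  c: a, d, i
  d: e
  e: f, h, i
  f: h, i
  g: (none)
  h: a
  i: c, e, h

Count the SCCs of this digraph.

3

{a, c, d, e, f, h, i} are all mutually reachable — one SCC of size 7.
{b} is an SCC by itself.
{g} is an SCC by itself.
That gives 3 strongly connected components.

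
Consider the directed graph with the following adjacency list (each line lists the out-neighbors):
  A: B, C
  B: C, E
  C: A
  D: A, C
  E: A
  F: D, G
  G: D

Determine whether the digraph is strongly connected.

No

There is no directed path from B to G, so the graph is not strongly connected.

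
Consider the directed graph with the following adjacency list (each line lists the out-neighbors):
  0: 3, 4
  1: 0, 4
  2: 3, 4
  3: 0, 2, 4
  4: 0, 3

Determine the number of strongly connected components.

{0, 2, 3, 4} are all mutually reachable — one SCC of size 4.
{1} is an SCC by itself.
That gives 2 strongly connected components.

2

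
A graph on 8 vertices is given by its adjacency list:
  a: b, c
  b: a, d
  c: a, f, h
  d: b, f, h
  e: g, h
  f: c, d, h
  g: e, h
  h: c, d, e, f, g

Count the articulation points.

1

Removing h increases the component count from 1 to 2, so h is a cut vertex.
By contrast removing e leaves 1 component; it is not a cut vertex. No other vertex is a cut vertex either.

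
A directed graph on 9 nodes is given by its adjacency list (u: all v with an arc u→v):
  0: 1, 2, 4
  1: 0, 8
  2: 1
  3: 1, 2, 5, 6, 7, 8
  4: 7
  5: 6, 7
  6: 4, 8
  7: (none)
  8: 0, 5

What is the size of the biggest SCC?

{0, 1, 2, 5, 6, 8} are all mutually reachable — one SCC of size 6.
{3} is an SCC by itself.
{7} is an SCC by itself.
{4} is an SCC by itself.
The largest has 6 vertices.

6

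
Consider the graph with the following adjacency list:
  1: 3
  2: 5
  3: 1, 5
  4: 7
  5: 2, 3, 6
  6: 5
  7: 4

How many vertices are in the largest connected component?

Starting from 4 we can reach 4, 7. That is one component of size 2.
Starting from 1 we can reach 1, 2, 3, 5, 6. That is one component of size 5.
The largest has 5 vertices.

5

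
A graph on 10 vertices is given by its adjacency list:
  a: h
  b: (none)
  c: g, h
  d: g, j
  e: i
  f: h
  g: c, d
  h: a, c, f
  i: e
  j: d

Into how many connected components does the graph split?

3

b is isolated — a component by itself.
Starting from e we can reach e, i. That is one component of size 2.
Starting from a we can reach a, c, d, f, g, h, j. That is one component of size 7.
Total: 3 components.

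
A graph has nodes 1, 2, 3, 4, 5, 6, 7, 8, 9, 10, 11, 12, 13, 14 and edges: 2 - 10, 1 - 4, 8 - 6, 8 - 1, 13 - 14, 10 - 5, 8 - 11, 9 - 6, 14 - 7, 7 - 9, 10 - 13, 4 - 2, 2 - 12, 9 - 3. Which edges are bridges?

The edges on the cycle 8-1-4-2-10-13-14-7-9-6-8 are not bridges since each lies on that cycle.
But removing 10 - 5 disconnects 10 from 5; removing 2 - 12 disconnects 2 from 12; removing 9 - 3 disconnects 9 from 3; removing 8 - 11 disconnects 8 from 11 — these are bridges.

10-5, 11-8, 12-2, 3-9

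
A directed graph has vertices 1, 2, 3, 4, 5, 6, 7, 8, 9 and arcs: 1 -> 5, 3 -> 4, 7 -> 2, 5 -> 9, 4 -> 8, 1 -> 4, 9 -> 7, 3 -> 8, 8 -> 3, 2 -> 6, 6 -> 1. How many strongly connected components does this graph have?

2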